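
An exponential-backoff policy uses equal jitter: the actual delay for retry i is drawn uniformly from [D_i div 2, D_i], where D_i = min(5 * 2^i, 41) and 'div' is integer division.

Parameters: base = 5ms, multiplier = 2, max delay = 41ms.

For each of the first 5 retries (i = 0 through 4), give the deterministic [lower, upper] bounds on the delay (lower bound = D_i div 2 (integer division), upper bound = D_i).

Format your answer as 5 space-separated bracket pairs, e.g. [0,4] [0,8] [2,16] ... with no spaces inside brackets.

Computing bounds per retry:
  i=0: D_i=min(5*2^0,41)=5, bounds=[2,5]
  i=1: D_i=min(5*2^1,41)=10, bounds=[5,10]
  i=2: D_i=min(5*2^2,41)=20, bounds=[10,20]
  i=3: D_i=min(5*2^3,41)=40, bounds=[20,40]
  i=4: D_i=min(5*2^4,41)=41, bounds=[20,41]

Answer: [2,5] [5,10] [10,20] [20,40] [20,41]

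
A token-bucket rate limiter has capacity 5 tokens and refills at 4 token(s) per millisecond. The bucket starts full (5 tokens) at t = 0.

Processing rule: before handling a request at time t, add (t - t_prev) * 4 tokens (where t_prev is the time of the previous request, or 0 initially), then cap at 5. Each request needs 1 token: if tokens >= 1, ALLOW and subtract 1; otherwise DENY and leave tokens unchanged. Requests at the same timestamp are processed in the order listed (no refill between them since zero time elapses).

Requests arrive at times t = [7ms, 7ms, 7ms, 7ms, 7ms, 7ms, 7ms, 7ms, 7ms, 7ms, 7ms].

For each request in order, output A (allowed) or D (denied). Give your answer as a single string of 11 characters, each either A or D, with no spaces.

Simulating step by step:
  req#1 t=7ms: ALLOW
  req#2 t=7ms: ALLOW
  req#3 t=7ms: ALLOW
  req#4 t=7ms: ALLOW
  req#5 t=7ms: ALLOW
  req#6 t=7ms: DENY
  req#7 t=7ms: DENY
  req#8 t=7ms: DENY
  req#9 t=7ms: DENY
  req#10 t=7ms: DENY
  req#11 t=7ms: DENY

Answer: AAAAADDDDDD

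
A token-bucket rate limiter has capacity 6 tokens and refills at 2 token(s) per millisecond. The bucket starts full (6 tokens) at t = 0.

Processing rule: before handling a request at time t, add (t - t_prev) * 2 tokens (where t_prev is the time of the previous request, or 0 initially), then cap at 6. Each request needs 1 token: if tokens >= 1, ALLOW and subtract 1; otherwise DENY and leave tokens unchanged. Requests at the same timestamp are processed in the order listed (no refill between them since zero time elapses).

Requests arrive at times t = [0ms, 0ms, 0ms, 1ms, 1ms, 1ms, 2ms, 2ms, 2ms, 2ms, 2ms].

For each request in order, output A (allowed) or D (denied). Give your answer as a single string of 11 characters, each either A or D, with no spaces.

Simulating step by step:
  req#1 t=0ms: ALLOW
  req#2 t=0ms: ALLOW
  req#3 t=0ms: ALLOW
  req#4 t=1ms: ALLOW
  req#5 t=1ms: ALLOW
  req#6 t=1ms: ALLOW
  req#7 t=2ms: ALLOW
  req#8 t=2ms: ALLOW
  req#9 t=2ms: ALLOW
  req#10 t=2ms: ALLOW
  req#11 t=2ms: DENY

Answer: AAAAAAAAAAD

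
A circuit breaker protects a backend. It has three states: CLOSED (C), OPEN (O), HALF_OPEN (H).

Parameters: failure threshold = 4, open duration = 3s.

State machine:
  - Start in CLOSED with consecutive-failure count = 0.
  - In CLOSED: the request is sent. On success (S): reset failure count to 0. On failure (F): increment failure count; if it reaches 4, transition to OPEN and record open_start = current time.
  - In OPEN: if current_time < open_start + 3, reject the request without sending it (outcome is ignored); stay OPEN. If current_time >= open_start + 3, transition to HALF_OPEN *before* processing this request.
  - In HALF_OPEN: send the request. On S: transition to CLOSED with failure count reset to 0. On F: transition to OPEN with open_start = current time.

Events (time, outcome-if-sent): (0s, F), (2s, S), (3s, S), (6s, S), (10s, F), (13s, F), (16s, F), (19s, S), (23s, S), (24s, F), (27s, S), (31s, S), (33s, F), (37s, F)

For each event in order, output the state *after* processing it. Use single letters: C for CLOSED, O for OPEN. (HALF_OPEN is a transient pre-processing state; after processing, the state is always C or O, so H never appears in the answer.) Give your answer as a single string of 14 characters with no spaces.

State after each event:
  event#1 t=0s outcome=F: state=CLOSED
  event#2 t=2s outcome=S: state=CLOSED
  event#3 t=3s outcome=S: state=CLOSED
  event#4 t=6s outcome=S: state=CLOSED
  event#5 t=10s outcome=F: state=CLOSED
  event#6 t=13s outcome=F: state=CLOSED
  event#7 t=16s outcome=F: state=CLOSED
  event#8 t=19s outcome=S: state=CLOSED
  event#9 t=23s outcome=S: state=CLOSED
  event#10 t=24s outcome=F: state=CLOSED
  event#11 t=27s outcome=S: state=CLOSED
  event#12 t=31s outcome=S: state=CLOSED
  event#13 t=33s outcome=F: state=CLOSED
  event#14 t=37s outcome=F: state=CLOSED

Answer: CCCCCCCCCCCCCC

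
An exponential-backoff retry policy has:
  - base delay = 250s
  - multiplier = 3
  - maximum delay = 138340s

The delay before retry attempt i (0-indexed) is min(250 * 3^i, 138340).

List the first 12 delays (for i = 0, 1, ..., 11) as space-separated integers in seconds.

Computing each delay:
  i=0: min(250*3^0, 138340) = 250
  i=1: min(250*3^1, 138340) = 750
  i=2: min(250*3^2, 138340) = 2250
  i=3: min(250*3^3, 138340) = 6750
  i=4: min(250*3^4, 138340) = 20250
  i=5: min(250*3^5, 138340) = 60750
  i=6: min(250*3^6, 138340) = 138340
  i=7: min(250*3^7, 138340) = 138340
  i=8: min(250*3^8, 138340) = 138340
  i=9: min(250*3^9, 138340) = 138340
  i=10: min(250*3^10, 138340) = 138340
  i=11: min(250*3^11, 138340) = 138340

Answer: 250 750 2250 6750 20250 60750 138340 138340 138340 138340 138340 138340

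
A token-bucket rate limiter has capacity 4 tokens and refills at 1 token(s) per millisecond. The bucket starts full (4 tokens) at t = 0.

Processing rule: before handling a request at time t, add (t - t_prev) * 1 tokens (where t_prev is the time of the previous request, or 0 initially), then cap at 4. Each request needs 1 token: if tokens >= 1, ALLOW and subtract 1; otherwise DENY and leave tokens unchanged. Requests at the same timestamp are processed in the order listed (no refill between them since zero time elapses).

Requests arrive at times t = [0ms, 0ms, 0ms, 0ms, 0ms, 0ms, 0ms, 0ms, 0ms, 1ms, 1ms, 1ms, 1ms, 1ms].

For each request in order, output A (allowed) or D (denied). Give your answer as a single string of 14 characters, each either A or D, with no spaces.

Simulating step by step:
  req#1 t=0ms: ALLOW
  req#2 t=0ms: ALLOW
  req#3 t=0ms: ALLOW
  req#4 t=0ms: ALLOW
  req#5 t=0ms: DENY
  req#6 t=0ms: DENY
  req#7 t=0ms: DENY
  req#8 t=0ms: DENY
  req#9 t=0ms: DENY
  req#10 t=1ms: ALLOW
  req#11 t=1ms: DENY
  req#12 t=1ms: DENY
  req#13 t=1ms: DENY
  req#14 t=1ms: DENY

Answer: AAAADDDDDADDDD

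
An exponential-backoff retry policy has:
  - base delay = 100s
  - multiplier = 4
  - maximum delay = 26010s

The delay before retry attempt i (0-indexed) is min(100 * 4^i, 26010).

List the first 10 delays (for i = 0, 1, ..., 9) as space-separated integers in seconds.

Answer: 100 400 1600 6400 25600 26010 26010 26010 26010 26010

Derivation:
Computing each delay:
  i=0: min(100*4^0, 26010) = 100
  i=1: min(100*4^1, 26010) = 400
  i=2: min(100*4^2, 26010) = 1600
  i=3: min(100*4^3, 26010) = 6400
  i=4: min(100*4^4, 26010) = 25600
  i=5: min(100*4^5, 26010) = 26010
  i=6: min(100*4^6, 26010) = 26010
  i=7: min(100*4^7, 26010) = 26010
  i=8: min(100*4^8, 26010) = 26010
  i=9: min(100*4^9, 26010) = 26010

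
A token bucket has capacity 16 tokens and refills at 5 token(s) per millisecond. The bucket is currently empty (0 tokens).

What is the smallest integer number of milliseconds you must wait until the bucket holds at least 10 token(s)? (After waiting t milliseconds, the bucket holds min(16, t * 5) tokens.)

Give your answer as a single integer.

Answer: 2

Derivation:
Need t * 5 >= 10, so t >= 10/5.
Smallest integer t = ceil(10/5) = 2.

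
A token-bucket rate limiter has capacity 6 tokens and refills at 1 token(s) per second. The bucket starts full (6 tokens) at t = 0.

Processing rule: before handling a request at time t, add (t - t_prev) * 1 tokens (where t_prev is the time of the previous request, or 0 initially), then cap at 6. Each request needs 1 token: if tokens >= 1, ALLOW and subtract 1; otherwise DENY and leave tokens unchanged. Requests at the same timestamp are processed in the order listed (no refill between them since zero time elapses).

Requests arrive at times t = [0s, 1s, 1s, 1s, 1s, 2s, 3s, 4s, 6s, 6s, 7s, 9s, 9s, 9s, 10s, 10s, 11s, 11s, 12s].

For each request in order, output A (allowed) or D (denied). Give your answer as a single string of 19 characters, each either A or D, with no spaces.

Answer: AAAAAAAAAAAAAAAAADA

Derivation:
Simulating step by step:
  req#1 t=0s: ALLOW
  req#2 t=1s: ALLOW
  req#3 t=1s: ALLOW
  req#4 t=1s: ALLOW
  req#5 t=1s: ALLOW
  req#6 t=2s: ALLOW
  req#7 t=3s: ALLOW
  req#8 t=4s: ALLOW
  req#9 t=6s: ALLOW
  req#10 t=6s: ALLOW
  req#11 t=7s: ALLOW
  req#12 t=9s: ALLOW
  req#13 t=9s: ALLOW
  req#14 t=9s: ALLOW
  req#15 t=10s: ALLOW
  req#16 t=10s: ALLOW
  req#17 t=11s: ALLOW
  req#18 t=11s: DENY
  req#19 t=12s: ALLOW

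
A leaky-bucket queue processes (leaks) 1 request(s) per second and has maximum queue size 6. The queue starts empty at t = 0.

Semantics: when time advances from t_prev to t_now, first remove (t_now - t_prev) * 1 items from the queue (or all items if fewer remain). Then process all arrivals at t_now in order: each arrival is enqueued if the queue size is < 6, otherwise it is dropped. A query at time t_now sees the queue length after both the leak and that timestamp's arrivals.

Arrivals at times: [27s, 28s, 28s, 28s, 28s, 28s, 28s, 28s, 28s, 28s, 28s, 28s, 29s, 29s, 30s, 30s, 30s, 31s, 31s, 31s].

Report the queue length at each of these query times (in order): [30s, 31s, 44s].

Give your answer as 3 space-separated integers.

Answer: 6 6 0

Derivation:
Queue lengths at query times:
  query t=30s: backlog = 6
  query t=31s: backlog = 6
  query t=44s: backlog = 0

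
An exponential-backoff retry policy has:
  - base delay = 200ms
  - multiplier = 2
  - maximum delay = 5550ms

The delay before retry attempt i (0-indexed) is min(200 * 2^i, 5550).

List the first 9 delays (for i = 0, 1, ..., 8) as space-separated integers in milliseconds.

Computing each delay:
  i=0: min(200*2^0, 5550) = 200
  i=1: min(200*2^1, 5550) = 400
  i=2: min(200*2^2, 5550) = 800
  i=3: min(200*2^3, 5550) = 1600
  i=4: min(200*2^4, 5550) = 3200
  i=5: min(200*2^5, 5550) = 5550
  i=6: min(200*2^6, 5550) = 5550
  i=7: min(200*2^7, 5550) = 5550
  i=8: min(200*2^8, 5550) = 5550

Answer: 200 400 800 1600 3200 5550 5550 5550 5550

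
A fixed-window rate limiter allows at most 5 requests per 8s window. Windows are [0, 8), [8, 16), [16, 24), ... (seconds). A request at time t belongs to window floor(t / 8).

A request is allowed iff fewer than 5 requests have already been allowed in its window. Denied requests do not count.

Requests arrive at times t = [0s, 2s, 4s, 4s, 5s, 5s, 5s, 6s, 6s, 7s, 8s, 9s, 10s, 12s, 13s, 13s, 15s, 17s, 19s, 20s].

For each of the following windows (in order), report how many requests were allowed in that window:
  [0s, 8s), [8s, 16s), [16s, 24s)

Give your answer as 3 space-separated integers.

Processing requests:
  req#1 t=0s (window 0): ALLOW
  req#2 t=2s (window 0): ALLOW
  req#3 t=4s (window 0): ALLOW
  req#4 t=4s (window 0): ALLOW
  req#5 t=5s (window 0): ALLOW
  req#6 t=5s (window 0): DENY
  req#7 t=5s (window 0): DENY
  req#8 t=6s (window 0): DENY
  req#9 t=6s (window 0): DENY
  req#10 t=7s (window 0): DENY
  req#11 t=8s (window 1): ALLOW
  req#12 t=9s (window 1): ALLOW
  req#13 t=10s (window 1): ALLOW
  req#14 t=12s (window 1): ALLOW
  req#15 t=13s (window 1): ALLOW
  req#16 t=13s (window 1): DENY
  req#17 t=15s (window 1): DENY
  req#18 t=17s (window 2): ALLOW
  req#19 t=19s (window 2): ALLOW
  req#20 t=20s (window 2): ALLOW

Allowed counts by window: 5 5 3

Answer: 5 5 3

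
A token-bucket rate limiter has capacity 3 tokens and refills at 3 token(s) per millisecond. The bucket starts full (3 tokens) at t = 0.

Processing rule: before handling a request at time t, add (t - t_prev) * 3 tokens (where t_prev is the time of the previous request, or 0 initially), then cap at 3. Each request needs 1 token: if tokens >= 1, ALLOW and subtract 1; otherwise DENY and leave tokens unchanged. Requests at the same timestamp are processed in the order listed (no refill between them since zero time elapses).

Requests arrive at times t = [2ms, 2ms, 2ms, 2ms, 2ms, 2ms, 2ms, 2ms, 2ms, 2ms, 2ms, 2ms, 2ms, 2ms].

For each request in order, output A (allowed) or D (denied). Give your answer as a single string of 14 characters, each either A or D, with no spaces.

Answer: AAADDDDDDDDDDD

Derivation:
Simulating step by step:
  req#1 t=2ms: ALLOW
  req#2 t=2ms: ALLOW
  req#3 t=2ms: ALLOW
  req#4 t=2ms: DENY
  req#5 t=2ms: DENY
  req#6 t=2ms: DENY
  req#7 t=2ms: DENY
  req#8 t=2ms: DENY
  req#9 t=2ms: DENY
  req#10 t=2ms: DENY
  req#11 t=2ms: DENY
  req#12 t=2ms: DENY
  req#13 t=2ms: DENY
  req#14 t=2ms: DENY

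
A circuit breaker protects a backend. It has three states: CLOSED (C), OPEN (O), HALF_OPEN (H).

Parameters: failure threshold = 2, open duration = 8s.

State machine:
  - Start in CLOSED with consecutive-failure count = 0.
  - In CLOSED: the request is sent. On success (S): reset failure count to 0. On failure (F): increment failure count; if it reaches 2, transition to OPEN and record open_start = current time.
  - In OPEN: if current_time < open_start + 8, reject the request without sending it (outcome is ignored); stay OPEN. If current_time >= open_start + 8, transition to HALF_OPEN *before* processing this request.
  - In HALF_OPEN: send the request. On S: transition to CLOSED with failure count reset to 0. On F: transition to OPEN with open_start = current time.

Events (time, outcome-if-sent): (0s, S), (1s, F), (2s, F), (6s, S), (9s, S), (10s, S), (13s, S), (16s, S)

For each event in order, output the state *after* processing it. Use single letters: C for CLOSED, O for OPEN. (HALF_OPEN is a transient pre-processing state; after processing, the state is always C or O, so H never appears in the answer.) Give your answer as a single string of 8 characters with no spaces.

Answer: CCOOOCCC

Derivation:
State after each event:
  event#1 t=0s outcome=S: state=CLOSED
  event#2 t=1s outcome=F: state=CLOSED
  event#3 t=2s outcome=F: state=OPEN
  event#4 t=6s outcome=S: state=OPEN
  event#5 t=9s outcome=S: state=OPEN
  event#6 t=10s outcome=S: state=CLOSED
  event#7 t=13s outcome=S: state=CLOSED
  event#8 t=16s outcome=S: state=CLOSED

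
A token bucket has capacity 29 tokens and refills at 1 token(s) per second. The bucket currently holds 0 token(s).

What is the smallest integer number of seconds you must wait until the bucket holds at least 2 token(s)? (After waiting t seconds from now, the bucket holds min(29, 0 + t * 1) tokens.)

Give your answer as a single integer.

Answer: 2

Derivation:
Need 0 + t * 1 >= 2, so t >= 2/1.
Smallest integer t = ceil(2/1) = 2.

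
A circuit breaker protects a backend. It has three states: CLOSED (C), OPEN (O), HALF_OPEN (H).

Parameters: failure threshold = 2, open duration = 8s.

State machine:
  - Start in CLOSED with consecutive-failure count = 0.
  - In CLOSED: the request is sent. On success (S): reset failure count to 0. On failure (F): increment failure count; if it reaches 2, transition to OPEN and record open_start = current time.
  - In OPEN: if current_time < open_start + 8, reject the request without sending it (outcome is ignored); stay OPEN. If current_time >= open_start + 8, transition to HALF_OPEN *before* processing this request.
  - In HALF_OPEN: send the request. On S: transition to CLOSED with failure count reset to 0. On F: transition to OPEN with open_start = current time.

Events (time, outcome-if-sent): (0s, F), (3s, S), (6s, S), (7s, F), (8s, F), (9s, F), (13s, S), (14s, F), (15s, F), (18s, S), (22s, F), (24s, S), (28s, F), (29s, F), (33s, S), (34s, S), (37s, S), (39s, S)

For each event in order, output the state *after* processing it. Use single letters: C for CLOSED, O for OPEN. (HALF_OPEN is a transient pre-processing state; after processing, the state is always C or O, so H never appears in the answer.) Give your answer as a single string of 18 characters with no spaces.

Answer: CCCCOOOOOCCCCOOOCC

Derivation:
State after each event:
  event#1 t=0s outcome=F: state=CLOSED
  event#2 t=3s outcome=S: state=CLOSED
  event#3 t=6s outcome=S: state=CLOSED
  event#4 t=7s outcome=F: state=CLOSED
  event#5 t=8s outcome=F: state=OPEN
  event#6 t=9s outcome=F: state=OPEN
  event#7 t=13s outcome=S: state=OPEN
  event#8 t=14s outcome=F: state=OPEN
  event#9 t=15s outcome=F: state=OPEN
  event#10 t=18s outcome=S: state=CLOSED
  event#11 t=22s outcome=F: state=CLOSED
  event#12 t=24s outcome=S: state=CLOSED
  event#13 t=28s outcome=F: state=CLOSED
  event#14 t=29s outcome=F: state=OPEN
  event#15 t=33s outcome=S: state=OPEN
  event#16 t=34s outcome=S: state=OPEN
  event#17 t=37s outcome=S: state=CLOSED
  event#18 t=39s outcome=S: state=CLOSED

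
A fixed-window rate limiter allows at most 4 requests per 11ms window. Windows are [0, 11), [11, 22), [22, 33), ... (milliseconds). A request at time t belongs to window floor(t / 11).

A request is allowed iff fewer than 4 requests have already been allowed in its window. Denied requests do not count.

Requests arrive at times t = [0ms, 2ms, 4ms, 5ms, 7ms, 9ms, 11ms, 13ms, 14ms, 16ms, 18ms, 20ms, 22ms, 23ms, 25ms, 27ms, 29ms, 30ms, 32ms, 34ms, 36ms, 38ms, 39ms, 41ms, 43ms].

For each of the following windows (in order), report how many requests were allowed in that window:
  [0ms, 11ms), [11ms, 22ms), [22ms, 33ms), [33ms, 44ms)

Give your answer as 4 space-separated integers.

Answer: 4 4 4 4

Derivation:
Processing requests:
  req#1 t=0ms (window 0): ALLOW
  req#2 t=2ms (window 0): ALLOW
  req#3 t=4ms (window 0): ALLOW
  req#4 t=5ms (window 0): ALLOW
  req#5 t=7ms (window 0): DENY
  req#6 t=9ms (window 0): DENY
  req#7 t=11ms (window 1): ALLOW
  req#8 t=13ms (window 1): ALLOW
  req#9 t=14ms (window 1): ALLOW
  req#10 t=16ms (window 1): ALLOW
  req#11 t=18ms (window 1): DENY
  req#12 t=20ms (window 1): DENY
  req#13 t=22ms (window 2): ALLOW
  req#14 t=23ms (window 2): ALLOW
  req#15 t=25ms (window 2): ALLOW
  req#16 t=27ms (window 2): ALLOW
  req#17 t=29ms (window 2): DENY
  req#18 t=30ms (window 2): DENY
  req#19 t=32ms (window 2): DENY
  req#20 t=34ms (window 3): ALLOW
  req#21 t=36ms (window 3): ALLOW
  req#22 t=38ms (window 3): ALLOW
  req#23 t=39ms (window 3): ALLOW
  req#24 t=41ms (window 3): DENY
  req#25 t=43ms (window 3): DENY

Allowed counts by window: 4 4 4 4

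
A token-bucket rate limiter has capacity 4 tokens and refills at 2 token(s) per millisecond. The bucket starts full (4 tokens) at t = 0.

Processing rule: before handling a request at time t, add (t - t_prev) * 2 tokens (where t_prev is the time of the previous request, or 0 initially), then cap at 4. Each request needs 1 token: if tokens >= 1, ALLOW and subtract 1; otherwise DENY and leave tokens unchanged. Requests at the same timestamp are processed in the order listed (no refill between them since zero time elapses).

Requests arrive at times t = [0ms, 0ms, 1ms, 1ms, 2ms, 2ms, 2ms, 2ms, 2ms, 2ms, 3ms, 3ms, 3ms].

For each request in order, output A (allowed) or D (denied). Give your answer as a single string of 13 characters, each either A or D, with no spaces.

Simulating step by step:
  req#1 t=0ms: ALLOW
  req#2 t=0ms: ALLOW
  req#3 t=1ms: ALLOW
  req#4 t=1ms: ALLOW
  req#5 t=2ms: ALLOW
  req#6 t=2ms: ALLOW
  req#7 t=2ms: ALLOW
  req#8 t=2ms: ALLOW
  req#9 t=2ms: DENY
  req#10 t=2ms: DENY
  req#11 t=3ms: ALLOW
  req#12 t=3ms: ALLOW
  req#13 t=3ms: DENY

Answer: AAAAAAAADDAAD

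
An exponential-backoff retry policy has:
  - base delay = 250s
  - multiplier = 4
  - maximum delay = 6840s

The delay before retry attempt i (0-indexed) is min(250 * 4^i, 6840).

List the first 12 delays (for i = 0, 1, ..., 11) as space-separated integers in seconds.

Computing each delay:
  i=0: min(250*4^0, 6840) = 250
  i=1: min(250*4^1, 6840) = 1000
  i=2: min(250*4^2, 6840) = 4000
  i=3: min(250*4^3, 6840) = 6840
  i=4: min(250*4^4, 6840) = 6840
  i=5: min(250*4^5, 6840) = 6840
  i=6: min(250*4^6, 6840) = 6840
  i=7: min(250*4^7, 6840) = 6840
  i=8: min(250*4^8, 6840) = 6840
  i=9: min(250*4^9, 6840) = 6840
  i=10: min(250*4^10, 6840) = 6840
  i=11: min(250*4^11, 6840) = 6840

Answer: 250 1000 4000 6840 6840 6840 6840 6840 6840 6840 6840 6840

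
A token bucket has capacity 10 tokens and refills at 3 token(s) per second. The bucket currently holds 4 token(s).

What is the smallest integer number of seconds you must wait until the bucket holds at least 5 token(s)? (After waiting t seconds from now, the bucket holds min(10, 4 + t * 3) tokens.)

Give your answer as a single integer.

Need 4 + t * 3 >= 5, so t >= 1/3.
Smallest integer t = ceil(1/3) = 1.

Answer: 1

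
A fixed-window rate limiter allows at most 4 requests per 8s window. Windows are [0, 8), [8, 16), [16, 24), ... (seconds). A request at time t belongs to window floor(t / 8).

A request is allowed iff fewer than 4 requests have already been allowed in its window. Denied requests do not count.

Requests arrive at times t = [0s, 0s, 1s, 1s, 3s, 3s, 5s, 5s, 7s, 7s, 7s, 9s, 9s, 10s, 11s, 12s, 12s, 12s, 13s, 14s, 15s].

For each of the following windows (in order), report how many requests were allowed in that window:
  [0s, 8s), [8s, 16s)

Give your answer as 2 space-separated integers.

Answer: 4 4

Derivation:
Processing requests:
  req#1 t=0s (window 0): ALLOW
  req#2 t=0s (window 0): ALLOW
  req#3 t=1s (window 0): ALLOW
  req#4 t=1s (window 0): ALLOW
  req#5 t=3s (window 0): DENY
  req#6 t=3s (window 0): DENY
  req#7 t=5s (window 0): DENY
  req#8 t=5s (window 0): DENY
  req#9 t=7s (window 0): DENY
  req#10 t=7s (window 0): DENY
  req#11 t=7s (window 0): DENY
  req#12 t=9s (window 1): ALLOW
  req#13 t=9s (window 1): ALLOW
  req#14 t=10s (window 1): ALLOW
  req#15 t=11s (window 1): ALLOW
  req#16 t=12s (window 1): DENY
  req#17 t=12s (window 1): DENY
  req#18 t=12s (window 1): DENY
  req#19 t=13s (window 1): DENY
  req#20 t=14s (window 1): DENY
  req#21 t=15s (window 1): DENY

Allowed counts by window: 4 4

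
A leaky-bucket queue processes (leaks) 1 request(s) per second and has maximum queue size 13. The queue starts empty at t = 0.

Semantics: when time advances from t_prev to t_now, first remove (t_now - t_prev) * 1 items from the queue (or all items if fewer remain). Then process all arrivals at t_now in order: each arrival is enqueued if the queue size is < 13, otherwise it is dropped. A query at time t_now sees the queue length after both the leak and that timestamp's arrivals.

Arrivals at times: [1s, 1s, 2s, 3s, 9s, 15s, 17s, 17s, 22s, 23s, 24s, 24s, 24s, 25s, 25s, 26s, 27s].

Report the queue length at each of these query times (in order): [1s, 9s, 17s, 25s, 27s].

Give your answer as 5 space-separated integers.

Queue lengths at query times:
  query t=1s: backlog = 2
  query t=9s: backlog = 1
  query t=17s: backlog = 2
  query t=25s: backlog = 4
  query t=27s: backlog = 4

Answer: 2 1 2 4 4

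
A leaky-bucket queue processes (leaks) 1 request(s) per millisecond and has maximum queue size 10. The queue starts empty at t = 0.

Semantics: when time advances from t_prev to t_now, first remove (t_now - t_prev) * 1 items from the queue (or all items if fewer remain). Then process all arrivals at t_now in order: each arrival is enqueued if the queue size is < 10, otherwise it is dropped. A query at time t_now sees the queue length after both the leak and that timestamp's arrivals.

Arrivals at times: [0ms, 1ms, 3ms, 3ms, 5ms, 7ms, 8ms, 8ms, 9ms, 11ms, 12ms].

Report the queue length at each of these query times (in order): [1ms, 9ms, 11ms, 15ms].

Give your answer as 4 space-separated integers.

Answer: 1 2 1 0

Derivation:
Queue lengths at query times:
  query t=1ms: backlog = 1
  query t=9ms: backlog = 2
  query t=11ms: backlog = 1
  query t=15ms: backlog = 0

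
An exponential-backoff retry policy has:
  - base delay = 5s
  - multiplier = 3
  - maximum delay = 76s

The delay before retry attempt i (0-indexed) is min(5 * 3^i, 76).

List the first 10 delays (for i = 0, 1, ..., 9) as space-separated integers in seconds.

Answer: 5 15 45 76 76 76 76 76 76 76

Derivation:
Computing each delay:
  i=0: min(5*3^0, 76) = 5
  i=1: min(5*3^1, 76) = 15
  i=2: min(5*3^2, 76) = 45
  i=3: min(5*3^3, 76) = 76
  i=4: min(5*3^4, 76) = 76
  i=5: min(5*3^5, 76) = 76
  i=6: min(5*3^6, 76) = 76
  i=7: min(5*3^7, 76) = 76
  i=8: min(5*3^8, 76) = 76
  i=9: min(5*3^9, 76) = 76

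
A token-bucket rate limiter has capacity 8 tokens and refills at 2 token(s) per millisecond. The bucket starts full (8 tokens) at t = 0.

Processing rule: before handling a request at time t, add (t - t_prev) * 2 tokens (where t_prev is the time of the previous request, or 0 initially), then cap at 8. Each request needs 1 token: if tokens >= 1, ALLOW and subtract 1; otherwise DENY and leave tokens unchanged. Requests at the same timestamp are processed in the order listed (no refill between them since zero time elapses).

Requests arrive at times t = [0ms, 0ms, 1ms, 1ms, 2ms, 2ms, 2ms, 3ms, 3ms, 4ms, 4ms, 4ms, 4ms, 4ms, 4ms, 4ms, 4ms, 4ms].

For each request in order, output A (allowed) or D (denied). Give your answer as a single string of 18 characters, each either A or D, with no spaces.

Answer: AAAAAAAAAAAAAAAADD

Derivation:
Simulating step by step:
  req#1 t=0ms: ALLOW
  req#2 t=0ms: ALLOW
  req#3 t=1ms: ALLOW
  req#4 t=1ms: ALLOW
  req#5 t=2ms: ALLOW
  req#6 t=2ms: ALLOW
  req#7 t=2ms: ALLOW
  req#8 t=3ms: ALLOW
  req#9 t=3ms: ALLOW
  req#10 t=4ms: ALLOW
  req#11 t=4ms: ALLOW
  req#12 t=4ms: ALLOW
  req#13 t=4ms: ALLOW
  req#14 t=4ms: ALLOW
  req#15 t=4ms: ALLOW
  req#16 t=4ms: ALLOW
  req#17 t=4ms: DENY
  req#18 t=4ms: DENY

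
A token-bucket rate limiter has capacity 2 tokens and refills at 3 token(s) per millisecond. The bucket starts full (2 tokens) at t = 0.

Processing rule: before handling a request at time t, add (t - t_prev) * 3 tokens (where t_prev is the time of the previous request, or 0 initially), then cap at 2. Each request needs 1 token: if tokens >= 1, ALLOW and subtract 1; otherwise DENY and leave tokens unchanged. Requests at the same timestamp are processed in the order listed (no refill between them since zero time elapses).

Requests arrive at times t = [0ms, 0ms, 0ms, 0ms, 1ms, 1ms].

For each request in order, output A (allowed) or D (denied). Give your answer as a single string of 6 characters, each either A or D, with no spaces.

Simulating step by step:
  req#1 t=0ms: ALLOW
  req#2 t=0ms: ALLOW
  req#3 t=0ms: DENY
  req#4 t=0ms: DENY
  req#5 t=1ms: ALLOW
  req#6 t=1ms: ALLOW

Answer: AADDAA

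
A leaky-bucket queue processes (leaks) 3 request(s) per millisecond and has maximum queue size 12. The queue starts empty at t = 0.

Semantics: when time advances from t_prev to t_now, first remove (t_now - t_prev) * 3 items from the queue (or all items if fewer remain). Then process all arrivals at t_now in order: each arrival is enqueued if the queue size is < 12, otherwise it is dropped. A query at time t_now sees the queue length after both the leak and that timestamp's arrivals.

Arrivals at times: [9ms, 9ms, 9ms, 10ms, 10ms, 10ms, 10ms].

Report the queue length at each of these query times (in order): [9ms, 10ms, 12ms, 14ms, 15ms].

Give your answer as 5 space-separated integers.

Queue lengths at query times:
  query t=9ms: backlog = 3
  query t=10ms: backlog = 4
  query t=12ms: backlog = 0
  query t=14ms: backlog = 0
  query t=15ms: backlog = 0

Answer: 3 4 0 0 0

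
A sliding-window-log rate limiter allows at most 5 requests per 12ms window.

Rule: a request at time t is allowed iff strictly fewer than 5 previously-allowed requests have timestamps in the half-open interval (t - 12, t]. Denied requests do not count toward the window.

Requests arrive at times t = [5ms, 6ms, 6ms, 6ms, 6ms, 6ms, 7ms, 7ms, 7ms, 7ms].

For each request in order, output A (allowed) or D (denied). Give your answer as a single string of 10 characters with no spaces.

Tracking allowed requests in the window:
  req#1 t=5ms: ALLOW
  req#2 t=6ms: ALLOW
  req#3 t=6ms: ALLOW
  req#4 t=6ms: ALLOW
  req#5 t=6ms: ALLOW
  req#6 t=6ms: DENY
  req#7 t=7ms: DENY
  req#8 t=7ms: DENY
  req#9 t=7ms: DENY
  req#10 t=7ms: DENY

Answer: AAAAADDDDD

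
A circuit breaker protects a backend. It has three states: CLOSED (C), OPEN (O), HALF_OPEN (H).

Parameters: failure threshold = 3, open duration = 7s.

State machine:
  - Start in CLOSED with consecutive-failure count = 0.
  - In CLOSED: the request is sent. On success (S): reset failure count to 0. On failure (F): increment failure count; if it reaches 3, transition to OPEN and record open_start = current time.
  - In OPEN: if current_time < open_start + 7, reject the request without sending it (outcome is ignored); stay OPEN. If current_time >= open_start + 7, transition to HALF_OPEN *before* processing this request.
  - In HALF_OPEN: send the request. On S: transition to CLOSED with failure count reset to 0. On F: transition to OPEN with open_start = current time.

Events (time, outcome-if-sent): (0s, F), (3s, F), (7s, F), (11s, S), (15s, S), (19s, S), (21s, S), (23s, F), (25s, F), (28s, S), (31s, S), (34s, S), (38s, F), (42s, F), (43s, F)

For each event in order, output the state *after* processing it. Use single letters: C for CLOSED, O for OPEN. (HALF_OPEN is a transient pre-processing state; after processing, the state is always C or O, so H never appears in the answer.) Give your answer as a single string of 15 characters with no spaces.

Answer: CCOOCCCCCCCCCCO

Derivation:
State after each event:
  event#1 t=0s outcome=F: state=CLOSED
  event#2 t=3s outcome=F: state=CLOSED
  event#3 t=7s outcome=F: state=OPEN
  event#4 t=11s outcome=S: state=OPEN
  event#5 t=15s outcome=S: state=CLOSED
  event#6 t=19s outcome=S: state=CLOSED
  event#7 t=21s outcome=S: state=CLOSED
  event#8 t=23s outcome=F: state=CLOSED
  event#9 t=25s outcome=F: state=CLOSED
  event#10 t=28s outcome=S: state=CLOSED
  event#11 t=31s outcome=S: state=CLOSED
  event#12 t=34s outcome=S: state=CLOSED
  event#13 t=38s outcome=F: state=CLOSED
  event#14 t=42s outcome=F: state=CLOSED
  event#15 t=43s outcome=F: state=OPEN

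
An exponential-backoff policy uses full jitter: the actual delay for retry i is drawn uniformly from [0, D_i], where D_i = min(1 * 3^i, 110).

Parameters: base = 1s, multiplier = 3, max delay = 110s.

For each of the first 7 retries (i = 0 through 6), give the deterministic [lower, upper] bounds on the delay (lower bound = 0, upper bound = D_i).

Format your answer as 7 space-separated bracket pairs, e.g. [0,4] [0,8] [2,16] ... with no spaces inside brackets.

Computing bounds per retry:
  i=0: D_i=min(1*3^0,110)=1, bounds=[0,1]
  i=1: D_i=min(1*3^1,110)=3, bounds=[0,3]
  i=2: D_i=min(1*3^2,110)=9, bounds=[0,9]
  i=3: D_i=min(1*3^3,110)=27, bounds=[0,27]
  i=4: D_i=min(1*3^4,110)=81, bounds=[0,81]
  i=5: D_i=min(1*3^5,110)=110, bounds=[0,110]
  i=6: D_i=min(1*3^6,110)=110, bounds=[0,110]

Answer: [0,1] [0,3] [0,9] [0,27] [0,81] [0,110] [0,110]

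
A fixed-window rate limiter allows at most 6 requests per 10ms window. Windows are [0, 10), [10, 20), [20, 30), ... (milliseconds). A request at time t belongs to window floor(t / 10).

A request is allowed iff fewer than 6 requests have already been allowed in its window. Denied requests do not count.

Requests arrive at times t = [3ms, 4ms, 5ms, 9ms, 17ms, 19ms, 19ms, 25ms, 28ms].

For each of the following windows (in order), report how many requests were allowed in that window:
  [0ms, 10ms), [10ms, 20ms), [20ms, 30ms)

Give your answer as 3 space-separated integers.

Processing requests:
  req#1 t=3ms (window 0): ALLOW
  req#2 t=4ms (window 0): ALLOW
  req#3 t=5ms (window 0): ALLOW
  req#4 t=9ms (window 0): ALLOW
  req#5 t=17ms (window 1): ALLOW
  req#6 t=19ms (window 1): ALLOW
  req#7 t=19ms (window 1): ALLOW
  req#8 t=25ms (window 2): ALLOW
  req#9 t=28ms (window 2): ALLOW

Allowed counts by window: 4 3 2

Answer: 4 3 2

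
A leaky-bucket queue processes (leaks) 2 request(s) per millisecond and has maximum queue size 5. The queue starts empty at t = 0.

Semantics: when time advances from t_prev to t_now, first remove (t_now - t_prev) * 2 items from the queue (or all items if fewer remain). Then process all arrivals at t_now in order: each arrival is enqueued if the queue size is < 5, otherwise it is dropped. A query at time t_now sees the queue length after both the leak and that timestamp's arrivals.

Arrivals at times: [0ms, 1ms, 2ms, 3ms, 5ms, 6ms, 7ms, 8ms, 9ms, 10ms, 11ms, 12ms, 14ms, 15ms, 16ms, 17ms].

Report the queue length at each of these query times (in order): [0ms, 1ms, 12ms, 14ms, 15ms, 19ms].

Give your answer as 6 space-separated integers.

Answer: 1 1 1 1 1 0

Derivation:
Queue lengths at query times:
  query t=0ms: backlog = 1
  query t=1ms: backlog = 1
  query t=12ms: backlog = 1
  query t=14ms: backlog = 1
  query t=15ms: backlog = 1
  query t=19ms: backlog = 0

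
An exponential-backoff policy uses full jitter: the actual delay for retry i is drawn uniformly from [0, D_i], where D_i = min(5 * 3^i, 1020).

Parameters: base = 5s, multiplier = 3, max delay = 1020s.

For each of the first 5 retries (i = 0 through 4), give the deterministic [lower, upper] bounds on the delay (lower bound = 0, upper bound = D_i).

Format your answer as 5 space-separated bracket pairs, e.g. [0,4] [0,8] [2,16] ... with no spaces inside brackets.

Answer: [0,5] [0,15] [0,45] [0,135] [0,405]

Derivation:
Computing bounds per retry:
  i=0: D_i=min(5*3^0,1020)=5, bounds=[0,5]
  i=1: D_i=min(5*3^1,1020)=15, bounds=[0,15]
  i=2: D_i=min(5*3^2,1020)=45, bounds=[0,45]
  i=3: D_i=min(5*3^3,1020)=135, bounds=[0,135]
  i=4: D_i=min(5*3^4,1020)=405, bounds=[0,405]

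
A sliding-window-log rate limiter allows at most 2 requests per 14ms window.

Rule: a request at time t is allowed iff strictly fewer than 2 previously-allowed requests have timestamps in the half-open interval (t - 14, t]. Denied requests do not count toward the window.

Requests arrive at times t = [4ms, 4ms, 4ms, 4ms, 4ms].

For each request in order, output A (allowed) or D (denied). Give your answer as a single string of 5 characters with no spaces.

Tracking allowed requests in the window:
  req#1 t=4ms: ALLOW
  req#2 t=4ms: ALLOW
  req#3 t=4ms: DENY
  req#4 t=4ms: DENY
  req#5 t=4ms: DENY

Answer: AADDD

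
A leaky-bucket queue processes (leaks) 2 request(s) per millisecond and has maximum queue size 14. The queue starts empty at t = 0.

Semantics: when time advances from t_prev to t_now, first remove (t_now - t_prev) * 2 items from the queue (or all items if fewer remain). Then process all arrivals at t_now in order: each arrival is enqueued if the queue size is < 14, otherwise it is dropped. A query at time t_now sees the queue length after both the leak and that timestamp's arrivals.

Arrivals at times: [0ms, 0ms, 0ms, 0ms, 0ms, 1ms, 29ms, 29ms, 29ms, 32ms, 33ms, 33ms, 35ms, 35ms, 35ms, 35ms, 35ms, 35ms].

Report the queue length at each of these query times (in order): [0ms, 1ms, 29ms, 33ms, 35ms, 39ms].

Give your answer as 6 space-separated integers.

Queue lengths at query times:
  query t=0ms: backlog = 5
  query t=1ms: backlog = 4
  query t=29ms: backlog = 3
  query t=33ms: backlog = 2
  query t=35ms: backlog = 6
  query t=39ms: backlog = 0

Answer: 5 4 3 2 6 0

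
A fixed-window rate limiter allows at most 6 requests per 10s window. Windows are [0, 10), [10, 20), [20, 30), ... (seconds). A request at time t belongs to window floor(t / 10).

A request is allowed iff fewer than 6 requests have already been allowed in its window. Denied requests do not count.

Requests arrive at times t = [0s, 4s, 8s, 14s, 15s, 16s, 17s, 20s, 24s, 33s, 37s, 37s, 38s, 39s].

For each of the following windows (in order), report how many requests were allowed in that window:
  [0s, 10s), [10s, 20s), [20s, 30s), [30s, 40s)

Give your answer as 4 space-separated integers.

Answer: 3 4 2 5

Derivation:
Processing requests:
  req#1 t=0s (window 0): ALLOW
  req#2 t=4s (window 0): ALLOW
  req#3 t=8s (window 0): ALLOW
  req#4 t=14s (window 1): ALLOW
  req#5 t=15s (window 1): ALLOW
  req#6 t=16s (window 1): ALLOW
  req#7 t=17s (window 1): ALLOW
  req#8 t=20s (window 2): ALLOW
  req#9 t=24s (window 2): ALLOW
  req#10 t=33s (window 3): ALLOW
  req#11 t=37s (window 3): ALLOW
  req#12 t=37s (window 3): ALLOW
  req#13 t=38s (window 3): ALLOW
  req#14 t=39s (window 3): ALLOW

Allowed counts by window: 3 4 2 5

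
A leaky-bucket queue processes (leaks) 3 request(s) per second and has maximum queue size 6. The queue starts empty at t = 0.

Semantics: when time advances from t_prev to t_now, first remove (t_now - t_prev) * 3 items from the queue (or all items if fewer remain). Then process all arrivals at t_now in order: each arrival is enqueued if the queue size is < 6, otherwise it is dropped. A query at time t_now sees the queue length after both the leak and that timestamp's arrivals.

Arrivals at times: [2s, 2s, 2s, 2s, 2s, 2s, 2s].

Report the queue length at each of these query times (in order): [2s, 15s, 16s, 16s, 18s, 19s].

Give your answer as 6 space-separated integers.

Queue lengths at query times:
  query t=2s: backlog = 6
  query t=15s: backlog = 0
  query t=16s: backlog = 0
  query t=16s: backlog = 0
  query t=18s: backlog = 0
  query t=19s: backlog = 0

Answer: 6 0 0 0 0 0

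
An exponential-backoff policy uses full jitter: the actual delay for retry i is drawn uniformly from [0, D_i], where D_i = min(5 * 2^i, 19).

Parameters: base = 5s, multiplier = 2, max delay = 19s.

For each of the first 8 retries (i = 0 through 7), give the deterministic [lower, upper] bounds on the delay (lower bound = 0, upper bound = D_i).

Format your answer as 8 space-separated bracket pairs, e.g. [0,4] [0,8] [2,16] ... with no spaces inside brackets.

Computing bounds per retry:
  i=0: D_i=min(5*2^0,19)=5, bounds=[0,5]
  i=1: D_i=min(5*2^1,19)=10, bounds=[0,10]
  i=2: D_i=min(5*2^2,19)=19, bounds=[0,19]
  i=3: D_i=min(5*2^3,19)=19, bounds=[0,19]
  i=4: D_i=min(5*2^4,19)=19, bounds=[0,19]
  i=5: D_i=min(5*2^5,19)=19, bounds=[0,19]
  i=6: D_i=min(5*2^6,19)=19, bounds=[0,19]
  i=7: D_i=min(5*2^7,19)=19, bounds=[0,19]

Answer: [0,5] [0,10] [0,19] [0,19] [0,19] [0,19] [0,19] [0,19]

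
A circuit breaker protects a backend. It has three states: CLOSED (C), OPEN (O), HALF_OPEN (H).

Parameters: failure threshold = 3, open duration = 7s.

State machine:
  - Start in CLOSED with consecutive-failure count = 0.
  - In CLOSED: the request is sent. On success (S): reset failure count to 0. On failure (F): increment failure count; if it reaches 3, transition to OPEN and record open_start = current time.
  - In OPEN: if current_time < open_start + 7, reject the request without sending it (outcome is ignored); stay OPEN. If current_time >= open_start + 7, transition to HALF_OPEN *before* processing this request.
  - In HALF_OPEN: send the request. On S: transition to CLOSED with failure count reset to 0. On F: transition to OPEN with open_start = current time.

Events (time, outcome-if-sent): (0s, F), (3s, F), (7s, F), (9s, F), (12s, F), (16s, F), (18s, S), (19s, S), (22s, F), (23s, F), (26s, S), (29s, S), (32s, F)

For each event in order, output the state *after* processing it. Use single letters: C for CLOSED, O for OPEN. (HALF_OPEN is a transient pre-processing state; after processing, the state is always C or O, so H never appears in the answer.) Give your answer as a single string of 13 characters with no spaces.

Answer: CCOOOOOOOOOOO

Derivation:
State after each event:
  event#1 t=0s outcome=F: state=CLOSED
  event#2 t=3s outcome=F: state=CLOSED
  event#3 t=7s outcome=F: state=OPEN
  event#4 t=9s outcome=F: state=OPEN
  event#5 t=12s outcome=F: state=OPEN
  event#6 t=16s outcome=F: state=OPEN
  event#7 t=18s outcome=S: state=OPEN
  event#8 t=19s outcome=S: state=OPEN
  event#9 t=22s outcome=F: state=OPEN
  event#10 t=23s outcome=F: state=OPEN
  event#11 t=26s outcome=S: state=OPEN
  event#12 t=29s outcome=S: state=OPEN
  event#13 t=32s outcome=F: state=OPEN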